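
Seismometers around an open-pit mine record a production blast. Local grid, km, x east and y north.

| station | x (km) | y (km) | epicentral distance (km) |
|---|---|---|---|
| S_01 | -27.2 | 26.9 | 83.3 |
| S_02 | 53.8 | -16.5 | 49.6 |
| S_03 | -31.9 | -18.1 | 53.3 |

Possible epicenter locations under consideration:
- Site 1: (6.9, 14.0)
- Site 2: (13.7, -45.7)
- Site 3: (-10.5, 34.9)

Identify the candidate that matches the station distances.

For each candidate, compare |candidate − station| to the reported distance:
Site 1: residuals S_01 46.8, S_02 6.3, S_03 2.9 → max 46.8 km
Site 2: residuals S_01 0.0, S_02 0.0, S_03 0.0 → max 0.0 km
Site 3: residuals S_01 64.8, S_02 32.7, S_03 3.9 → max 64.8 km
Only Site 2 has all residuals ≈ 0.

Site 2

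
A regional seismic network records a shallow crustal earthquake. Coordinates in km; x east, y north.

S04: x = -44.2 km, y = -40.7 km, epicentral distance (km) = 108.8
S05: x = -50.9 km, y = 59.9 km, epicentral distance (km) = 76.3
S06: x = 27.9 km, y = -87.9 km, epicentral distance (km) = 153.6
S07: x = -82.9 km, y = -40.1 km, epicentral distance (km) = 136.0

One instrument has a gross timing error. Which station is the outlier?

S06

Solve using three stations at a time. Using S04, S05, S07 (subtract circle equations pairwise → linear system) gives (x, y) ≈ (23.8, 44.3).
Distances from that point to each station vs reported:
  S04: calculated 108.8 vs reported 108.8 → residual 0.0 km
  S05: calculated 76.3 vs reported 76.3 → residual 0.0 km
  S06: calculated 132.2 vs reported 153.6 → residual 21.4 km
  S07: calculated 136.0 vs reported 136.0 → residual 0.0 km
S04, S05, S07 are mutually consistent (residuals ≈ 0); S06 is off by 21.4 km.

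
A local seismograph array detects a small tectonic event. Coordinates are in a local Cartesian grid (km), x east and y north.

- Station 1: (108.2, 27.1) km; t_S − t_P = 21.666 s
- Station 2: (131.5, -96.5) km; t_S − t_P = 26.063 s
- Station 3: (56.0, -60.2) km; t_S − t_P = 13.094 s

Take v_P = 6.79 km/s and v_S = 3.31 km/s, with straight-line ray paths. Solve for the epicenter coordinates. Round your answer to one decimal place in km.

Distance from S−P lag: d = Δt · v_P v_S / (v_P − v_S) = Δt · (6.79·3.31)/(6.79−3.31) ≈ 6.4583·Δt.
So d_Station 1 = 139.93, d_Station 2 = 168.32, d_Station 3 = 84.57 km.
Circle about each station: (x − 108.2)² + (y − 27.1)² = 139.93²; (x − 131.5)² + (y + 96.5)² = 168.32²; (x − 56.0)² + (y + 60.2)² = 84.57².
Subtracting the Station 1 equation from the Station 2 and Station 3 equations removes the quadratic terms:
46.6 x − 247.2 y = 5411.63
-104.4 x − 174.6 y = 6746.71
Solving the 2×2 system: x ≈ -21.3, y ≈ -25.9 km.

-21.3 km east, -25.9 km north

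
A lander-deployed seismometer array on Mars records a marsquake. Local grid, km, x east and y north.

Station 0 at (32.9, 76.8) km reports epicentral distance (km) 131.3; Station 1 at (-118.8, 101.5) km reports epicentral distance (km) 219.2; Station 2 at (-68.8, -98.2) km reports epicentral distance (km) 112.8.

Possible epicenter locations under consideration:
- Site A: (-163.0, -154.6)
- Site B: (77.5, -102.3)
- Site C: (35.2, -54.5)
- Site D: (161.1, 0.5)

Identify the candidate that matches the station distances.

For each candidate, compare |candidate − station| to the reported distance:
Site A: residuals Station 0 171.9, Station 1 40.7, Station 2 3.0 → max 171.9 km
Site B: residuals Station 0 53.3, Station 1 63.8, Station 2 33.6 → max 63.8 km
Site C: residuals Station 0 0.0, Station 1 0.0, Station 2 0.0 → max 0.0 km
Site D: residuals Station 0 17.9, Station 1 78.4, Station 2 137.4 → max 137.4 km
Only Site C has all residuals ≈ 0.

Site C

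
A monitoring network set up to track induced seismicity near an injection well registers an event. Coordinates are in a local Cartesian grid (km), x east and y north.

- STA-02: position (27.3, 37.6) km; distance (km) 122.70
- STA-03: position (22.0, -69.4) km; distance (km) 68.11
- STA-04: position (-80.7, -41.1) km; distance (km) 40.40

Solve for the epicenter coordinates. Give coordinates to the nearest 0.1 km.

(-45.6, -61.1)

Circle about each station: (x − 27.3)² + (y − 37.6)² = 122.70²; (x − 22.0)² + (y + 69.4)² = 68.11²; (x + 80.7)² + (y + 41.1)² = 40.40².
Subtracting the STA-02 equation from the STA-03 and STA-04 equations removes the quadratic terms:
-10.6 x − 214.0 y = 13557.63
-216.0 x − 157.4 y = 19465.78
Solving the 2×2 system: x ≈ -45.6, y ≈ -61.1 km.
Check against STA-02 (with the unrounded x, y): √((x − 27.3)²+(y − 37.6)²) = 122.70 ≈ 122.70 km. ✓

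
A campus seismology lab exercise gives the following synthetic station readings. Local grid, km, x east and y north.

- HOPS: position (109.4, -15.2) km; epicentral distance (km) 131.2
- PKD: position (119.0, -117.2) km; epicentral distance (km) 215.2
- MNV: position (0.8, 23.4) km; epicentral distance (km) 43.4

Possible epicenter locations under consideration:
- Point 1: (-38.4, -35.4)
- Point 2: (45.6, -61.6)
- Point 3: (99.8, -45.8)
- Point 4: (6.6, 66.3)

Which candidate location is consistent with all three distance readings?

Point 4

For each candidate, compare |candidate − station| to the reported distance:
Point 1: residuals HOPS 18.0, PKD 37.8, MNV 27.3 → max 37.8 km
Point 2: residuals HOPS 52.3, PKD 123.1, MNV 52.7 → max 123.1 km
Point 3: residuals HOPS 99.1, PKD 141.3, MNV 77.4 → max 141.3 km
Point 4: residuals HOPS 0.0, PKD 0.0, MNV 0.1 → max 0.1 km
Only Point 4 has all residuals ≈ 0.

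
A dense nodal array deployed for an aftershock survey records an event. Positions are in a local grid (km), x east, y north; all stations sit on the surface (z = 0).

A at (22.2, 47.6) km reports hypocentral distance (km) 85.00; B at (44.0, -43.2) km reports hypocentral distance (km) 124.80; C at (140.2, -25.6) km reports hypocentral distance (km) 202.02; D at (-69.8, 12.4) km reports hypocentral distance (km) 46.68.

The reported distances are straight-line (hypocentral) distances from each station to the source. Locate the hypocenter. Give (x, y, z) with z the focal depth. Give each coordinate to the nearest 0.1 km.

(-50.5, 28.1, 39.5)

Each station gives a sphere (x−x_i)² + (y−y_i)² + z² = d_i² (stations at z=0).
Subtracting the A sphere from B and C: z² cancels, leaving linear equations in x and y:
43.6 x − 181.6 y = -7306.40
236.0 x − 146.4 y = -16034.28
Solving: x ≈ -50.506, y ≈ 28.108 km (keep extra digits for the depth step; rounded: -50.5, 28.1).
Then from the A sphere: z² = 85.00² − (x − 22.2)² − (y − 47.6)² with x = -50.506, y = 28.108, so z ≈ 39.483 ≈ 39.5 km.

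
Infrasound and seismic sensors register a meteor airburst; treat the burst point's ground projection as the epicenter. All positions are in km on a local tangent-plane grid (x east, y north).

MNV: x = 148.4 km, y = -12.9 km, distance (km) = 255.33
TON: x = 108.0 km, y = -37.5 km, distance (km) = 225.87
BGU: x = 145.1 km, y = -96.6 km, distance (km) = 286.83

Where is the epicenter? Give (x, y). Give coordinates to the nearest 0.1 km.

Circle about each station: (x − 148.4)² + (y + 12.9)² = 255.33²; (x − 108.0)² + (y + 37.5)² = 225.87²; (x − 145.1)² + (y + 96.6)² = 286.83².
Subtracting pairs of circle equations eliminates x²+y² and gives linear equations (the radical axes):
-80.8 x − 49.2 y = 5057.43
-6.6 x − 167.4 y = -8881.44
Solving the 2×2 system: x ≈ -97.2, y ≈ 56.9 km.
Check against MNV (with the unrounded x, y): √((x − 148.4)²+(y + 12.9)²) = 255.35 ≈ 255.33 km. ✓

(-97.2, 56.9)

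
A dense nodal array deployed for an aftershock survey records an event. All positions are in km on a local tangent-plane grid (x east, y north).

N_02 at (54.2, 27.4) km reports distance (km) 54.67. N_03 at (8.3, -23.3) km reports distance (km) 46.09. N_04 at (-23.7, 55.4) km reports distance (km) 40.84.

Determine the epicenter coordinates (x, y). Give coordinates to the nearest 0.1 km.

Circle about each station: (x − 54.2)² + (y − 27.4)² = 54.67²; (x − 8.3)² + (y + 23.3)² = 46.09²; (x + 23.7)² + (y − 55.4)² = 40.84².
Subtracting the N_02 equation from the N_03 and N_04 equations removes the quadratic terms:
-91.8 x − 101.4 y = -2212.10
-155.8 x + 56.0 y = 1263.35
Solving the 2×2 system: x ≈ -0.2, y ≈ 22.0 km.

x ≈ -0.2 km, y ≈ 22.0 km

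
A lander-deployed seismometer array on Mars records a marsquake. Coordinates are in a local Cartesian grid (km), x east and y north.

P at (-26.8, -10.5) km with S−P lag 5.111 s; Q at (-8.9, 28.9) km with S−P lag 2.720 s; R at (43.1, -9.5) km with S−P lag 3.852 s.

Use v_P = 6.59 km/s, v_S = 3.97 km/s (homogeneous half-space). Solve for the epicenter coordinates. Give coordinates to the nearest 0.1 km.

Distance from S−P lag: d = Δt · v_P v_S / (v_P − v_S) = Δt · (6.59·3.97)/(6.59−3.97) ≈ 9.9856·Δt.
So d_P = 51.04, d_Q = 27.16, d_R = 38.46 km.
Circle about each station: (x + 26.8)² + (y + 10.5)² = 51.04²; (x + 8.9)² + (y − 28.9)² = 27.16²; (x − 43.1)² + (y + 9.5)² = 38.46².
Subtracting pairs of circle equations eliminates x²+y² and gives linear equations (the radical axes):
35.8 x + 78.8 y = 1953.35
139.8 x + 2.0 y = 2245.28
Solving the 2×2 system: x ≈ 15.8, y ≈ 17.6 km.

15.8 km east, 17.6 km north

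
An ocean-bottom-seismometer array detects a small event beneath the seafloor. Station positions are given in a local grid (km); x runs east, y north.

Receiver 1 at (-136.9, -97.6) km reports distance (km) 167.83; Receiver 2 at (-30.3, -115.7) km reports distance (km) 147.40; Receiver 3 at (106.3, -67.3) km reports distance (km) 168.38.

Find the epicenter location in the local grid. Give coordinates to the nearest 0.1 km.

Circle about each station: (x + 136.9)² + (y + 97.6)² = 167.83²; (x + 30.3)² + (y + 115.7)² = 147.40²; (x − 106.3)² + (y + 67.3)² = 168.38².
Subtracting the Receiver 1 equation from the Receiver 2 and Receiver 3 equations removes the quadratic terms:
213.2 x − 36.2 y = -7522.64
486.4 x + 60.6 y = -12623.31
Solving the 2×2 system: x ≈ -29.9, y ≈ 31.7 km.
Check against Receiver 1 (with the unrounded x, y): √((x + 136.9)²+(y + 97.6)²) = 167.83 ≈ 167.83 km. ✓

-29.9 km east, 31.7 km north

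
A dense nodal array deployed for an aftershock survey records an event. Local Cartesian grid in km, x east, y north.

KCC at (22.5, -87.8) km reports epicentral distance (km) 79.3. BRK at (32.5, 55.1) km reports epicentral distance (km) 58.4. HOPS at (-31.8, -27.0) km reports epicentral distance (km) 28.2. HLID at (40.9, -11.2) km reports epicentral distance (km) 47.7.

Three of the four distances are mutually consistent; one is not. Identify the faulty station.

Solve using three stations at a time. Using KCC, HOPS, HLID (subtract circle equations pairwise → linear system) gives (x, y) ≈ (-6.7, -14.1).
Distances from that point to each station vs reported:
  KCC: calculated 79.3 vs reported 79.3 → residual 0.0 km
  BRK: calculated 79.5 vs reported 58.4 → residual 21.1 km
  HOPS: calculated 28.2 vs reported 28.2 → residual 0.0 km
  HLID: calculated 47.7 vs reported 47.7 → residual 0.0 km
KCC, HOPS, HLID are mutually consistent (residuals ≈ 0); BRK is off by 21.1 km.

BRK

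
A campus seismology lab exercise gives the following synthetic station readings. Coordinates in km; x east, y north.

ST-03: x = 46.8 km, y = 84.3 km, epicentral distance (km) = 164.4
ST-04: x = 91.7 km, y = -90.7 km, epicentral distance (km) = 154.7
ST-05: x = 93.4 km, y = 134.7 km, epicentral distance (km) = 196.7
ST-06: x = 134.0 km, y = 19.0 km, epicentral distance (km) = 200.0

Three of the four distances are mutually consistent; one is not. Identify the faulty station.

Solve using three stations at a time. Using ST-03, ST-04, ST-06 (subtract circle equations pairwise → linear system) gives (x, y) ≈ (-55.7, -44.1).
Distances from that point to each station vs reported:
  ST-03: calculated 164.3 vs reported 164.4 → residual 0.1 km
  ST-04: calculated 154.6 vs reported 154.7 → residual 0.1 km
  ST-05: calculated 232.8 vs reported 196.7 → residual 36.1 km
  ST-06: calculated 199.9 vs reported 200.0 → residual 0.1 km
ST-03, ST-04, ST-06 are mutually consistent (residuals ≈ 0); ST-05 is off by 36.1 km.

ST-05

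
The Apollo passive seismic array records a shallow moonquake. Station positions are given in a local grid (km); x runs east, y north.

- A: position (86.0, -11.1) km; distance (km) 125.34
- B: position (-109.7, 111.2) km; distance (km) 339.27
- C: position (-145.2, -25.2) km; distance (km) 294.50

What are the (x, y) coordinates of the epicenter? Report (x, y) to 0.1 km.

Circle about each station: (x − 86.0)² + (y + 11.1)² = 125.34²; (x + 109.7)² + (y − 111.2)² = 339.27²; (x + 145.2)² + (y + 25.2)² = 294.50².
Subtracting pairs of circle equations eliminates x²+y² and gives linear equations (the radical axes):
-391.4 x + 244.6 y = -82513.70
-462.4 x − 28.2 y = -56821.26
Solving the 2×2 system: x ≈ 130.7, y ≈ -128.2 km.

130.7 km east, -128.2 km north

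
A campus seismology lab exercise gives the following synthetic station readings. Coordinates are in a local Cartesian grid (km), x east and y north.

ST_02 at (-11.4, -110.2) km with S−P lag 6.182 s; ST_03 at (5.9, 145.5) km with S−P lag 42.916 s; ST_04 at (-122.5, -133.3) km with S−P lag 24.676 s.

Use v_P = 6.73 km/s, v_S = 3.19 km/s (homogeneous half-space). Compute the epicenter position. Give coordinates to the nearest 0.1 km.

Distance from S−P lag: d = Δt · v_P v_S / (v_P − v_S) = Δt · (6.73·3.19)/(6.73−3.19) ≈ 6.0646·Δt.
So d_ST_02 = 37.49, d_ST_03 = 260.27, d_ST_04 = 149.65 km.
Circle about each station: (x + 11.4)² + (y + 110.2)² = 37.49²; (x − 5.9)² + (y − 145.5)² = 260.27²; (x + 122.5)² + (y + 133.3)² = 149.65².
Subtracting the ST_02 equation from the ST_03 and ST_04 equations removes the quadratic terms:
34.6 x + 511.4 y = -57403.91
-222.2 x − 46.2 y = -488.48
Solving the 2×2 system: x ≈ 25.9, y ≈ -114.0 km.

(25.9, -114.0)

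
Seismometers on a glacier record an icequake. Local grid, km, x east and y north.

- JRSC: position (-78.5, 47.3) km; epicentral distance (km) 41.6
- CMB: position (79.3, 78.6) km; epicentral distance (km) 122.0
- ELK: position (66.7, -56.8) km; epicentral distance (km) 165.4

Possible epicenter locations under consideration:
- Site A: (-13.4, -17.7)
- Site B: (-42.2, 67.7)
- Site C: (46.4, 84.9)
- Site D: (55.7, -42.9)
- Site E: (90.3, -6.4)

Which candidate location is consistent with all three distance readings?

For each candidate, compare |candidate − station| to the reported distance:
Site A: residuals JRSC 50.4, CMB 11.7, ELK 76.3 → max 76.3 km
Site B: residuals JRSC 0.0, CMB 0.0, ELK 0.0 → max 0.0 km
Site C: residuals JRSC 88.8, CMB 88.5, ELK 22.3 → max 88.8 km
Site D: residuals JRSC 120.1, CMB 1.8, ELK 147.7 → max 147.7 km
Site E: residuals JRSC 135.5, CMB 36.3, ELK 109.7 → max 135.5 km
Only Site B has all residuals ≈ 0.

Site B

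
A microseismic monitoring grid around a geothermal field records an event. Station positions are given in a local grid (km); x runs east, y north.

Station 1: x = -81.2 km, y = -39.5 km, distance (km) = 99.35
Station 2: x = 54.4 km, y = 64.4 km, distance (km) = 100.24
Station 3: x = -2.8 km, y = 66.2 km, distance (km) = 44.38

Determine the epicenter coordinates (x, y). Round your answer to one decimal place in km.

Circle about each station: (x + 81.2)² + (y + 39.5)² = 99.35²; (x − 54.4)² + (y − 64.4)² = 100.24²; (x + 2.8)² + (y − 66.2)² = 44.38².
Subtracting pairs of circle equations eliminates x²+y² and gives linear equations (the radical axes):
271.2 x + 207.8 y = -1224.61
156.8 x + 211.4 y = 4137.43
Solving the 2×2 system: x ≈ -45.2, y ≈ 53.1 km.

x ≈ -45.2 km, y ≈ 53.1 km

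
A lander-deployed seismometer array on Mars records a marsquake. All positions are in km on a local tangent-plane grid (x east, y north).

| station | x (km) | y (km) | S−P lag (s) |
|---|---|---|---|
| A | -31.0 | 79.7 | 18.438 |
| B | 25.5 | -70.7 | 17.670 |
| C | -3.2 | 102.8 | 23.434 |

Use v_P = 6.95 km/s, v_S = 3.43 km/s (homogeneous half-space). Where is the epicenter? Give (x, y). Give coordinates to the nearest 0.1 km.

Distance from S−P lag: d = Δt · v_P v_S / (v_P − v_S) = Δt · (6.95·3.43)/(6.95−3.43) ≈ 6.7723·Δt.
So d_A = 124.87, d_B = 119.67, d_C = 158.70 km.
Circle about each station: (x + 31.0)² + (y − 79.7)² = 124.87²; (x − 25.5)² + (y + 70.7)² = 119.67²; (x + 3.2)² + (y − 102.8)² = 158.70².
Subtracting pairs of circle equations eliminates x²+y² and gives linear equations (the radical axes):
113.0 x − 300.8 y = -392.74
55.6 x + 46.2 y = -6328.18
Solving the 2×2 system: x ≈ -87.6, y ≈ -31.6 km.

(-87.6, -31.6)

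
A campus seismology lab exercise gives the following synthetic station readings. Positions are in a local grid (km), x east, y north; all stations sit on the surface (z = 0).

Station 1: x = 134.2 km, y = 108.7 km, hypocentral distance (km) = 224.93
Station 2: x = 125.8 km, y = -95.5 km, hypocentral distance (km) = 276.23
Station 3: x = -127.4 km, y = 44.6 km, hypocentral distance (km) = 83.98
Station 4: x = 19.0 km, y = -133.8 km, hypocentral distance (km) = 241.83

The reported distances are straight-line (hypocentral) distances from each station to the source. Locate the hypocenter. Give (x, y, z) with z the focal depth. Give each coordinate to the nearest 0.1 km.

Each station gives a sphere (x−x_i)² + (y−y_i)² + z² = d_i² (stations at z=0).
Subtracting the Station 1 sphere from Station 2 and Station 3: z² cancels, leaving linear equations in x and y:
-16.8 x − 408.4 y = -30588.95
-523.2 x − 128.2 y = 31935.45
Solving: x ≈ -80.200, y ≈ 78.199 km (keep extra digits for the depth step; rounded: -80.2, 78.2).
Then from the Station 1 sphere: z² = 224.93² − (x − 134.2)² − (y − 108.7)² with x = -80.200, y = 78.199, so z ≈ 60.793 ≈ 60.8 km.

(-80.2, 78.2, 60.8)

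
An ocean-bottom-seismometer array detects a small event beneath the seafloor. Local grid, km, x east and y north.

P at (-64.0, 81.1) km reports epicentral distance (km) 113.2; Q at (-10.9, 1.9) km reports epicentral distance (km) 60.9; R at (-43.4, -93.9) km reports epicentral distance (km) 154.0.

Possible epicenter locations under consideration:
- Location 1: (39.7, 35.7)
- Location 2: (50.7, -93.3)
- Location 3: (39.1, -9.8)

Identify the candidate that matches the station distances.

For each candidate, compare |candidate − station| to the reported distance:
Location 1: residuals P 0.0, Q 0.0, R 0.0 → max 0.0 km
Location 2: residuals P 95.5, Q 52.5, R 59.9 → max 95.5 km
Location 3: residuals P 24.2, Q 9.5, R 36.2 → max 36.2 km
Only Location 1 has all residuals ≈ 0.

Location 1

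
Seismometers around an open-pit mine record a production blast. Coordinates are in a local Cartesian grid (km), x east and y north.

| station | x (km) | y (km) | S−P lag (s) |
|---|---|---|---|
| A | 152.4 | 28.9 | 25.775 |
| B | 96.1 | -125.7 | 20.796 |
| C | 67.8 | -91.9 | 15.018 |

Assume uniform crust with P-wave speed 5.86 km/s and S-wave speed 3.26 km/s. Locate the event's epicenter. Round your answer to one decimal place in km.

Distance from S−P lag: d = Δt · v_P v_S / (v_P − v_S) = Δt · (5.86·3.26)/(5.86−3.26) ≈ 7.3475·Δt.
So d_A = 189.38, d_B = 152.80, d_C = 110.35 km.
Circle about each station: (x − 152.4)² + (y − 28.9)² = 189.38²; (x − 96.1)² + (y + 125.7)² = 152.80²; (x − 67.8)² + (y + 91.9)² = 110.35².
Subtracting pairs of circle equations eliminates x²+y² and gives linear equations (the radical axes):
-112.6 x − 309.2 y = 13491.67
-169.2 x − 241.6 y = 12669.14
Solving the 2×2 system: x ≈ -26.2, y ≈ -34.1 km.

x ≈ -26.2 km, y ≈ -34.1 km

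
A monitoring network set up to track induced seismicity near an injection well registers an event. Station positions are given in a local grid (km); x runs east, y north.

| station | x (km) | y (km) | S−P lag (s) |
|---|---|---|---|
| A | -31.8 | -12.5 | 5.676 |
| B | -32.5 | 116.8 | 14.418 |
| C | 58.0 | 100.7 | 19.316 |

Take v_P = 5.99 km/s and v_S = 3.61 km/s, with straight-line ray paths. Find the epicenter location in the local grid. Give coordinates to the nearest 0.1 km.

-82.7 km east, -4.2 km north

Distance from S−P lag: d = Δt · v_P v_S / (v_P − v_S) = Δt · (5.99·3.61)/(5.99−3.61) ≈ 9.0857·Δt.
So d_A = 51.57, d_B = 131.00, d_C = 175.50 km.
Circle about each station: (x + 31.8)² + (y + 12.5)² = 51.57²; (x + 32.5)² + (y − 116.8)² = 131.00²; (x − 58.0)² + (y − 100.7)² = 175.50².
Subtracting the A equation from the B and C equations removes the quadratic terms:
-1.4 x + 258.6 y = -970.54
179.6 x + 226.4 y = -15803.79
Solving the 2×2 system: x ≈ -82.7, y ≈ -4.2 km.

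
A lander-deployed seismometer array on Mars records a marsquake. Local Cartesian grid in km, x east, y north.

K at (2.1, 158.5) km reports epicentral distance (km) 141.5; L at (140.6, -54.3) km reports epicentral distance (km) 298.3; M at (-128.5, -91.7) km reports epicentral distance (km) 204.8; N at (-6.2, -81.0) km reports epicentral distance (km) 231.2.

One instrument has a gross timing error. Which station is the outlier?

Solve using three stations at a time. Using K, M, N (subtract circle equations pairwise → linear system) gives (x, y) ≈ (-131.9, 113.0).
Distances from that point to each station vs reported:
  K: calculated 141.5 vs reported 141.5 → residual 0.0 km
  L: calculated 319.7 vs reported 298.3 → residual 21.4 km
  M: calculated 204.8 vs reported 204.8 → residual 0.0 km
  N: calculated 231.2 vs reported 231.2 → residual 0.0 km
K, M, N are mutually consistent (residuals ≈ 0); L is off by 21.4 km.

L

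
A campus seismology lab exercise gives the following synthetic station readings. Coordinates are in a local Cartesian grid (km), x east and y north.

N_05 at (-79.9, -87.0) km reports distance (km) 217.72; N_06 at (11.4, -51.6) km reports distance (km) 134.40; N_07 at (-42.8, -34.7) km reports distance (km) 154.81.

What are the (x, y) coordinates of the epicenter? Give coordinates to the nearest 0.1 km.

Circle about each station: (x + 79.9)² + (y + 87.0)² = 217.72²; (x − 11.4)² + (y + 51.6)² = 134.40²; (x + 42.8)² + (y + 34.7)² = 154.81².
Subtracting the N_05 equation from the N_06 and N_07 equations removes the quadratic terms:
182.6 x + 70.8 y = 18178.15
74.2 x + 104.6 y = 12518.78
Solving the 2×2 system: x ≈ 73.3, y ≈ 67.7 km.
Check against N_05 (with the unrounded x, y): √((x + 79.9)²+(y + 87.0)²) = 217.71 ≈ 217.72 km. ✓

73.3 km east, 67.7 km north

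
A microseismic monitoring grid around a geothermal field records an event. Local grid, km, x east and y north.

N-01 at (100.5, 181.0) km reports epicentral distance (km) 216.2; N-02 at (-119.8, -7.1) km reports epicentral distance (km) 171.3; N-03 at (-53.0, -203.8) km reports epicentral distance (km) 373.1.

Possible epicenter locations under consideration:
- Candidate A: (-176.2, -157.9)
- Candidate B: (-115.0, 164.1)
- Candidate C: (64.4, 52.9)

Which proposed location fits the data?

For each candidate, compare |candidate − station| to the reported distance:
Candidate A: residuals N-01 221.3, N-02 10.3, N-03 241.6 → max 241.6 km
Candidate B: residuals N-01 0.0, N-02 0.0, N-03 0.0 → max 0.0 km
Candidate C: residuals N-01 83.1, N-02 22.4, N-03 90.8 → max 90.8 km
Only Candidate B has all residuals ≈ 0.

Candidate B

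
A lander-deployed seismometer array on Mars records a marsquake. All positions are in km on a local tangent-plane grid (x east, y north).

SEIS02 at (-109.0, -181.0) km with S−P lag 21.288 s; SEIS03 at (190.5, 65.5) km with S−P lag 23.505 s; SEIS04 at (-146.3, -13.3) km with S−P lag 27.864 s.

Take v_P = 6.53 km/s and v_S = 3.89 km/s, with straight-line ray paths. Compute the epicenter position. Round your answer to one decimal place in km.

x ≈ 91.2 km, y ≈ -137.7 km

Distance from S−P lag: d = Δt · v_P v_S / (v_P − v_S) = Δt · (6.53·3.89)/(6.53−3.89) ≈ 9.6219·Δt.
So d_SEIS02 = 204.83, d_SEIS03 = 226.16, d_SEIS04 = 268.10 km.
Circle about each station: (x + 109.0)² + (y + 181.0)² = 204.83²; (x − 190.5)² + (y − 65.5)² = 226.16²; (x + 146.3)² + (y + 13.3)² = 268.10².
Subtracting the SEIS02 equation from the SEIS03 and SEIS04 equations removes the quadratic terms:
599.0 x + 493.0 y = -13254.52
-74.6 x + 335.4 y = -52983.70
Solving the 2×2 system: x ≈ 91.2, y ≈ -137.7 km.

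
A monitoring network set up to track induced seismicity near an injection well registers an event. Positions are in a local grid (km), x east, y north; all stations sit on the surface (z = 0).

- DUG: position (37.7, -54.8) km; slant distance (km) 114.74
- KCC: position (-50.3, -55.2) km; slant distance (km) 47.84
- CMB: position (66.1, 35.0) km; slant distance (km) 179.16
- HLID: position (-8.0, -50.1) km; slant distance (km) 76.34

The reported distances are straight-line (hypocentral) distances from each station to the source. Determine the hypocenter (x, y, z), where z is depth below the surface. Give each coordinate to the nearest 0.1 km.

x ≈ -68.0 km, y ≈ -77.4 km, depth ≈ 38.5 km

Each station gives a sphere (x−x_i)² + (y−y_i)² + z² = d_i² (stations at z=0).
Subtracting the DUG sphere from KCC and CMB: z² cancels, leaving linear equations in x and y:
-176.0 x − 0.8 y = 12029.40
56.8 x + 179.6 y = -17763.16
Solving: x ≈ -67.997, y ≈ -77.399 km (keep extra digits for the depth step; rounded: -68.0, -77.4).
Then from the DUG sphere: z² = 114.74² − (x − 37.7)² − (y + 54.8)² with x = -67.997, y = -77.399, so z ≈ 38.506 ≈ 38.5 km.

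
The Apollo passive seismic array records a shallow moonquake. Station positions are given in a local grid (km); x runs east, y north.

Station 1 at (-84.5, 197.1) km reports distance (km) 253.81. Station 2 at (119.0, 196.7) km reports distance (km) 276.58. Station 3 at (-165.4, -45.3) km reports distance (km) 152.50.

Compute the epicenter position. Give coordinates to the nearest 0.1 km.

Circle about each station: (x + 84.5)² + (y − 197.1)² = 253.81²; (x − 119.0)² + (y − 196.7)² = 276.58²; (x + 165.4)² + (y + 45.3)² = 152.50².
Subtracting pairs of circle equations eliminates x²+y² and gives linear equations (the radical axes):
407.0 x − 0.8 y = -5213.75
-161.8 x − 484.8 y = 24583.86
Solving the 2×2 system: x ≈ -12.9, y ≈ -46.4 km.

(-12.9, -46.4)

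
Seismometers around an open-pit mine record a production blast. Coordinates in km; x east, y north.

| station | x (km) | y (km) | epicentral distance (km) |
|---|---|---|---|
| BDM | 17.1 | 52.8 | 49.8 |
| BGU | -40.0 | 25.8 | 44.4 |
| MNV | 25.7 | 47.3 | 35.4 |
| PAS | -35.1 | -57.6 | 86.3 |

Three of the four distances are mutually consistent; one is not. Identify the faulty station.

BDM

Solve using three stations at a time. Using BGU, MNV, PAS (subtract circle equations pairwise → linear system) gives (x, y) ≈ (3.9, 19.4).
Distances from that point to each station vs reported:
  BDM: calculated 35.9 vs reported 49.8 → residual 13.9 km
  BGU: calculated 44.4 vs reported 44.4 → residual 0.0 km
  MNV: calculated 35.4 vs reported 35.4 → residual 0.0 km
  PAS: calculated 86.3 vs reported 86.3 → residual 0.0 km
BGU, MNV, PAS are mutually consistent (residuals ≈ 0); BDM is off by 13.9 km.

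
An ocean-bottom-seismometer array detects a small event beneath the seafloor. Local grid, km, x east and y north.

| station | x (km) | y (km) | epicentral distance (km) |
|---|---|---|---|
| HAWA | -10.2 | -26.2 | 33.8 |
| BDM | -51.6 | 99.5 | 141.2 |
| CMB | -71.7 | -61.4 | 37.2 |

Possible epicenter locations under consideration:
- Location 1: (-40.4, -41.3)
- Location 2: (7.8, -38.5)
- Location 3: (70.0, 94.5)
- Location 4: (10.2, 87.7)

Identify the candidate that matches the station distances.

For each candidate, compare |candidate − station| to the reported distance:
Location 1: residuals HAWA 0.0, BDM 0.0, CMB 0.0 → max 0.0 km
Location 2: residuals HAWA 12.0, BDM 9.0, CMB 45.5 → max 45.5 km
Location 3: residuals HAWA 111.1, BDM 19.5, CMB 173.5 → max 173.5 km
Location 4: residuals HAWA 81.9, BDM 78.3, CMB 132.9 → max 132.9 km
Only Location 1 has all residuals ≈ 0.

Location 1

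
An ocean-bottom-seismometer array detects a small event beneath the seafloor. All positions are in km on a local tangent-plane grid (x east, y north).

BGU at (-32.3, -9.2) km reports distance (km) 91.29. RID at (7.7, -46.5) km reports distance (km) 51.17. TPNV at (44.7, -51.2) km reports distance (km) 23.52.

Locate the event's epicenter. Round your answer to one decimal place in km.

Circle about each station: (x + 32.3)² + (y + 9.2)² = 91.29²; (x − 7.7)² + (y + 46.5)² = 51.17²; (x − 44.7)² + (y + 51.2)² = 23.52².
Subtracting pairs of circle equations eliminates x²+y² and gives linear equations (the radical axes):
80.0 x − 74.6 y = 6809.11
154.0 x − 84.0 y = 11272.27
Solving the 2×2 system: x ≈ 56.4, y ≈ -30.8 km.

x ≈ 56.4 km, y ≈ -30.8 km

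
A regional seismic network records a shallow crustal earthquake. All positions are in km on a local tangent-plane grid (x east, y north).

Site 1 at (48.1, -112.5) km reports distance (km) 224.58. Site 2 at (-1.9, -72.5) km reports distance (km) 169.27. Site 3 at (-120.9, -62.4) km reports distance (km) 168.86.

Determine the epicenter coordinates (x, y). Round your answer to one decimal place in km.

-48.6 km east, 90.2 km north

Circle about each station: (x − 48.1)² + (y + 112.5)² = 224.58²; (x + 1.9)² + (y + 72.5)² = 169.27²; (x + 120.9)² + (y + 62.4)² = 168.86².
Subtracting the Site 1 equation from the Site 2 and Site 3 equations removes the quadratic terms:
-100.0 x + 80.0 y = 12073.84
-338.0 x + 100.2 y = 25463.19
Solving the 2×2 system: x ≈ -48.6, y ≈ 90.2 km.
Check against Site 1 (with the unrounded x, y): √((x − 48.1)²+(y + 112.5)²) = 224.56 ≈ 224.58 km. ✓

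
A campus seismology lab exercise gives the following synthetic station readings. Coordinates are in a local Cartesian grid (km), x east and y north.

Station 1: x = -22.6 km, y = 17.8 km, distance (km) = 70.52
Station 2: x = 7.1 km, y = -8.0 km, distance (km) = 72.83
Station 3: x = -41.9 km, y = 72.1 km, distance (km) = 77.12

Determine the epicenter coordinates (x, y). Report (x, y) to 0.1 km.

(34.2, 59.6)

Circle about each station: (x + 22.6)² + (y − 17.8)² = 70.52²; (x − 7.1)² + (y + 8.0)² = 72.83²; (x + 41.9)² + (y − 72.1)² = 77.12².
Subtracting the Station 1 equation from the Station 2 and Station 3 equations removes the quadratic terms:
59.4 x − 51.6 y = -1044.33
-38.6 x + 108.6 y = 5152.00
Solving the 2×2 system: x ≈ 34.2, y ≈ 59.6 km.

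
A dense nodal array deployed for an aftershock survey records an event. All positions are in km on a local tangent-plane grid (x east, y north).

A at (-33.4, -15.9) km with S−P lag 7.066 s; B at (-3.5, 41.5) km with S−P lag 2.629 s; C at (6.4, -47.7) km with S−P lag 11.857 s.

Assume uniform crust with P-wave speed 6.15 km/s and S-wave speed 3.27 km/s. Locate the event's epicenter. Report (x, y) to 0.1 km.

Distance from S−P lag: d = Δt · v_P v_S / (v_P − v_S) = Δt · (6.15·3.27)/(6.15−3.27) ≈ 6.9828·Δt.
So d_A = 49.34, d_B = 18.36, d_C = 82.80 km.
Circle about each station: (x + 33.4)² + (y + 15.9)² = 49.34²; (x + 3.5)² + (y − 41.5)² = 18.36²; (x − 6.4)² + (y + 47.7)² = 82.80².
Subtracting the A equation from the B and C equations removes the quadratic terms:
59.8 x + 114.8 y = 2463.48
79.6 x − 63.6 y = -3473.52
Solving the 2×2 system: x ≈ -18.7, y ≈ 31.2 km.
Check against A (with the unrounded x, y): √((x + 33.4)²+(y + 15.9)²) = 49.34 ≈ 49.34 km. ✓

(-18.7, 31.2)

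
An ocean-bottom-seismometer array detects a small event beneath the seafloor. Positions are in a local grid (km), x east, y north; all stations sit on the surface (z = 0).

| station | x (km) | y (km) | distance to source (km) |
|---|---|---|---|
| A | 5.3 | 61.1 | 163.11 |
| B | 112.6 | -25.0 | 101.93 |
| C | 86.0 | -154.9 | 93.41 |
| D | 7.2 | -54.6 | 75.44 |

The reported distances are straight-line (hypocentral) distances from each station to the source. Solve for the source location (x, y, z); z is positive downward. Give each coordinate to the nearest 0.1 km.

Each station gives a sphere (x−x_i)² + (y−y_i)² + z² = d_i² (stations at z=0).
Subtracting the A sphere from B and C: z² cancels, leaving linear equations in x and y:
214.6 x − 172.2 y = 25757.61
161.4 x − 432.0 y = 45508.15
Solving: x ≈ 50.694, y ≈ -86.403 km (keep extra digits for the depth step; rounded: 50.7, -86.4).
Then from the A sphere: z² = 163.11² − (x − 5.3)² − (y − 61.1)² with x = 50.694, y = -86.403, so z ≈ 52.793 ≈ 52.8 km.

x ≈ 50.7 km, y ≈ -86.4 km, depth ≈ 52.8 km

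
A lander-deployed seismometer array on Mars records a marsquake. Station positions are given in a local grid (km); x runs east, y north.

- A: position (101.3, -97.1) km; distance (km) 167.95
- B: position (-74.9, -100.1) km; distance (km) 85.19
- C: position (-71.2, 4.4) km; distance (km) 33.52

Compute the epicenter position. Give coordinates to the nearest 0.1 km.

Circle about each station: (x − 101.3)² + (y + 97.1)² = 167.95²; (x + 74.9)² + (y + 100.1)² = 85.19²; (x + 71.2)² + (y − 4.4)² = 33.52².
Subtracting pairs of circle equations eliminates x²+y² and gives linear equations (the radical axes):
-352.4 x − 6.0 y = 16889.79
-345.0 x + 203.0 y = 12482.31
Solving the 2×2 system: x ≈ -47.6, y ≈ -19.4 km.
Check against A (with the unrounded x, y): √((x − 101.3)²+(y + 97.1)²) = 167.95 ≈ 167.95 km. ✓

-47.6 km east, -19.4 km north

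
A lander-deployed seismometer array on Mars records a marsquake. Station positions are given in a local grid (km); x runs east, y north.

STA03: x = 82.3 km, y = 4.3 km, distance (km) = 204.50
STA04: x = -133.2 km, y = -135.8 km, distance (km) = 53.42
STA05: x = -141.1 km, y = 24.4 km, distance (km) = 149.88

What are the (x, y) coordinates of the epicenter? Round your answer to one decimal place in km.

x ≈ -84.3 km, y ≈ -114.3 km

Circle about each station: (x − 82.3)² + (y − 4.3)² = 204.50²; (x + 133.2)² + (y + 135.8)² = 53.42²; (x + 141.1)² + (y − 24.4)² = 149.88².
Subtracting the STA03 equation from the STA04 and STA05 equations removes the quadratic terms:
-431.0 x − 280.2 y = 68358.65
-446.8 x + 40.2 y = 33069.03
Solving the 2×2 system: x ≈ -84.3, y ≈ -114.3 km.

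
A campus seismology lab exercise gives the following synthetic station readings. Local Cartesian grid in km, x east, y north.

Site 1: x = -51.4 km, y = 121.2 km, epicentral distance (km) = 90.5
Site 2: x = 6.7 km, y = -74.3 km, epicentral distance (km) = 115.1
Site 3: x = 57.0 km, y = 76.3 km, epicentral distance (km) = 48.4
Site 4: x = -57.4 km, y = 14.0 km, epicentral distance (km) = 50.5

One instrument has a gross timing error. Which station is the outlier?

Site 3

Solve using three stations at a time. Using Site 1, Site 2, Site 4 (subtract circle equations pairwise → linear system) gives (x, y) ≈ (-13.5, 39.0).
Distances from that point to each station vs reported:
  Site 1: calculated 90.5 vs reported 90.5 → residual 0.0 km
  Site 2: calculated 115.1 vs reported 115.1 → residual 0.0 km
  Site 3: calculated 79.8 vs reported 48.4 → residual 31.4 km
  Site 4: calculated 50.5 vs reported 50.5 → residual 0.0 km
Site 1, Site 2, Site 4 are mutually consistent (residuals ≈ 0); Site 3 is off by 31.4 km.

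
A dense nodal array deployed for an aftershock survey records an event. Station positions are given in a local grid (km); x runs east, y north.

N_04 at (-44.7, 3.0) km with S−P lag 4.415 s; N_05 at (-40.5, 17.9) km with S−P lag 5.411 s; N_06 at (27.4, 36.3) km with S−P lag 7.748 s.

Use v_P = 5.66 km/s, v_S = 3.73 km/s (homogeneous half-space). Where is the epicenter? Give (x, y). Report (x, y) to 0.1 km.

x ≈ -16.5 km, y ≈ -36.2 km

Distance from S−P lag: d = Δt · v_P v_S / (v_P − v_S) = Δt · (5.66·3.73)/(5.66−3.73) ≈ 10.9388·Δt.
So d_N_04 = 48.29, d_N_05 = 59.19, d_N_06 = 84.75 km.
Circle about each station: (x + 44.7)² + (y − 3.0)² = 48.29²; (x + 40.5)² + (y − 17.9)² = 59.19²; (x − 27.4)² + (y − 36.3)² = 84.75².
Subtracting the N_04 equation from the N_05 and N_06 equations removes the quadratic terms:
8.4 x + 29.8 y = -1217.96
144.2 x + 66.6 y = -4789.28
Solving the 2×2 system: x ≈ -16.5, y ≈ -36.2 km.
Check against N_04 (with the unrounded x, y): √((x + 44.7)²+(y − 3.0)²) = 48.32 ≈ 48.29 km. ✓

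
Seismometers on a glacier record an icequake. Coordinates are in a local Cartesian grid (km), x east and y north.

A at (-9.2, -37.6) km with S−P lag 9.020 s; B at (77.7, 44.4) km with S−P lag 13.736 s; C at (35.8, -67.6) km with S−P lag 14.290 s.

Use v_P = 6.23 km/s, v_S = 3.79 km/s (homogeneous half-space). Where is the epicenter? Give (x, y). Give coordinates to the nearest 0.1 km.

Distance from S−P lag: d = Δt · v_P v_S / (v_P − v_S) = Δt · (6.23·3.79)/(6.23−3.79) ≈ 9.6769·Δt.
So d_A = 87.29, d_B = 132.92, d_C = 138.28 km.
Circle about each station: (x + 9.2)² + (y + 37.6)² = 87.29²; (x − 77.7)² + (y − 44.4)² = 132.92²; (x − 35.8)² + (y + 67.6)² = 138.28².
Subtracting the A equation from the B and C equations removes the quadratic terms:
173.8 x + 164.0 y = -3537.93
90.0 x − 60.0 y = -7148.81
Solving the 2×2 system: x ≈ -55.0, y ≈ 36.7 km.
Check against A (with the unrounded x, y): √((x + 9.2)²+(y + 37.6)²) = 87.26 ≈ 87.29 km. ✓

(-55.0, 36.7)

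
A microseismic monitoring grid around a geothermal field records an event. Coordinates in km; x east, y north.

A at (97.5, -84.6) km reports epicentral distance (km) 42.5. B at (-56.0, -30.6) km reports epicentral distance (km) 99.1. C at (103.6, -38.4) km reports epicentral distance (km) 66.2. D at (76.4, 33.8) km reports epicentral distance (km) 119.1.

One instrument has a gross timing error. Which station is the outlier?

Solve using three stations at a time. Using A, C, D (subtract circle equations pairwise → linear system) gives (x, y) ≈ (55.0, -83.4).
Distances from that point to each station vs reported:
  A: calculated 42.5 vs reported 42.5 → residual 0.0 km
  B: calculated 122.9 vs reported 99.1 → residual 23.8 km
  C: calculated 66.2 vs reported 66.2 → residual 0.0 km
  D: calculated 119.1 vs reported 119.1 → residual 0.0 km
A, C, D are mutually consistent (residuals ≈ 0); B is off by 23.8 km.

B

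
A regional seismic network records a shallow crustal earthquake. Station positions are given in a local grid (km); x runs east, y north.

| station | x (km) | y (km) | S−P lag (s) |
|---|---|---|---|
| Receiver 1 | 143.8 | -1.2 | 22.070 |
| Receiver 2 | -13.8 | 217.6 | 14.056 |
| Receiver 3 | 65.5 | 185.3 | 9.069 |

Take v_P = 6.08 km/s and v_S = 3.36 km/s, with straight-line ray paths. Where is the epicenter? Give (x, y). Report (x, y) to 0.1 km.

x ≈ 35.4 km, y ≈ 124.2 km

Distance from S−P lag: d = Δt · v_P v_S / (v_P − v_S) = Δt · (6.08·3.36)/(6.08−3.36) ≈ 7.5106·Δt.
So d_Receiver 1 = 165.76, d_Receiver 2 = 105.57, d_Receiver 3 = 68.11 km.
Circle about each station: (x − 143.8)² + (y + 1.2)² = 165.76²; (x + 13.8)² + (y − 217.6)² = 105.57²; (x − 65.5)² + (y − 185.3)² = 68.11².
Subtracting the Receiver 1 equation from the Receiver 2 and Receiver 3 equations removes the quadratic terms:
-315.2 x + 437.6 y = 43191.67
-156.6 x + 373.0 y = 40783.87
Solving the 2×2 system: x ≈ 35.4, y ≈ 124.2 km.
Check against Receiver 1 (with the unrounded x, y): √((x − 143.8)²+(y + 1.2)²) = 165.76 ≈ 165.76 km. ✓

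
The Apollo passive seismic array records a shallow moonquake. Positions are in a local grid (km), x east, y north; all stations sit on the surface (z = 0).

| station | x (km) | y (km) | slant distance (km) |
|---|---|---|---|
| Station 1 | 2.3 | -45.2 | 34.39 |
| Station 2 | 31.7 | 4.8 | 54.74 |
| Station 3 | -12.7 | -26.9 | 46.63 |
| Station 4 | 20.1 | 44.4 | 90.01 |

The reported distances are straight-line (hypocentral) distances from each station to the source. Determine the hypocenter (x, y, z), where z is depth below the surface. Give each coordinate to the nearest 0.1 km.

Each station gives a sphere (x−x_i)² + (y−y_i)² + z² = d_i² (stations at z=0).
Subtracting the Station 1 sphere from Station 2 and Station 3: z² cancels, leaving linear equations in x and y:
58.8 x + 100.0 y = -2834.20
-30.0 x + 36.6 y = -2155.11
Solving: x ≈ 21.696, y ≈ -41.099 km (keep extra digits for the depth step; rounded: 21.7, -41.1).
Then from the Station 1 sphere: z² = 34.39² − (x − 2.3)² − (y + 45.2)² with x = 21.696, y = -41.099, so z ≈ 28.101 ≈ 28.1 km.

(21.7, -41.1, 28.1)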